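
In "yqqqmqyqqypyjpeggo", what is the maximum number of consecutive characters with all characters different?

add y: [y] len 1
add q: [y, q] len 2
add q (repeat q, move left end past it): [q] len 1
add q (repeat q, move left end past it): [q] len 1
add m: [q, m] len 2
add q (repeat q, move left end past it): [m, q] len 2
add y: [m, q, y] len 3
add q (repeat q, move left end past it): [y, q] len 2
add q (repeat q, move left end past it): [q] len 1
add y: [q, y] len 2
add p: [q, y, p] len 3
add y (repeat y, move left end past it): [p, y] len 2
add j: [p, y, j] len 3
add p (repeat p, move left end past it): [y, j, p] len 3
add e: [y, j, p, e] len 4
add g: [y, j, p, e, g] len 5
add g (repeat g, move left end past it): [g] len 1
add o: [g, o] len 2
Longest all-distinct length: 5.

5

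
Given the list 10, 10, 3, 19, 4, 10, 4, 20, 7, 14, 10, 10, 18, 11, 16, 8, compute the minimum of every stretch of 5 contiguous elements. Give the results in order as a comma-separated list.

3, 3, 3, 4, 4, 4, 4, 7, 7, 10, 10, 8

[10, 10, 3, 19, 4] → min 3
[10, 3, 19, 4, 10] → min 3
[3, 19, 4, 10, 4] → min 3
[19, 4, 10, 4, 20] → min 4
[4, 10, 4, 20, 7] → min 4
[10, 4, 20, 7, 14] → min 4
[4, 20, 7, 14, 10] → min 4
[20, 7, 14, 10, 10] → min 7
[7, 14, 10, 10, 18] → min 7
[14, 10, 10, 18, 11] → min 10
[10, 10, 18, 11, 16] → min 10
[10, 18, 11, 16, 8] → min 8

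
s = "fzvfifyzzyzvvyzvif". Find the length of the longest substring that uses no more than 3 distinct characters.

[f] 1 distinct, len 1
[f, z] 2 distinct, len 2
[f, z, v] 3 distinct, len 3
[f, z, v, f] 3 distinct, len 4
[v, f, i] 3 distinct, len 3
[v, f, i, f] 3 distinct, len 4
[f, i, f, y] 3 distinct, len 4
[f, y, z] 3 distinct, len 3
[f, y, z, z] 3 distinct, len 4
[f, y, z, z, y] 3 distinct, len 5
[f, y, z, z, y, z] 3 distinct, len 6
[y, z, z, y, z, v] 3 distinct, len 6
[y, z, z, y, z, v, v] 3 distinct, len 7
[y, z, z, y, z, v, v, y] 3 distinct, len 8
[y, z, z, y, z, v, v, y, z] 3 distinct, len 9
[y, z, z, y, z, v, v, y, z, v] 3 distinct, len 10
[z, v, i] 3 distinct, len 3
[v, i, f] 3 distinct, len 3
Longest length with ≤3 distinct: 10.

10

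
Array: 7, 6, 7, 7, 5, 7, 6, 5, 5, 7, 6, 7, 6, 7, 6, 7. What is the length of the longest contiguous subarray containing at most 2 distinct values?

[7] 1 distinct, len 1
[7, 6] 2 distinct, len 2
[7, 6, 7] 2 distinct, len 3
[7, 6, 7, 7] 2 distinct, len 4
[7, 7, 5] 2 distinct, len 3
[7, 7, 5, 7] 2 distinct, len 4
[7, 6] 2 distinct, len 2
[6, 5] 2 distinct, len 2
[6, 5, 5] 2 distinct, len 3
[5, 5, 7] 2 distinct, len 3
[7, 6] 2 distinct, len 2
[7, 6, 7] 2 distinct, len 3
[7, 6, 7, 6] 2 distinct, len 4
[7, 6, 7, 6, 7] 2 distinct, len 5
[7, 6, 7, 6, 7, 6] 2 distinct, len 6
[7, 6, 7, 6, 7, 6, 7] 2 distinct, len 7
Longest length with ≤2 distinct: 7.

7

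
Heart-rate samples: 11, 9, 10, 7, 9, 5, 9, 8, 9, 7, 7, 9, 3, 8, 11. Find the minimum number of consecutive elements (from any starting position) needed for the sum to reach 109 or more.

add 11: running sum 11 < 109
add 9: running sum 20 < 109
add 10: running sum 30 < 109
add 7: running sum 37 < 109
add 9: running sum 46 < 109
add 5: running sum 51 < 109
add 9: running sum 60 < 109
add 8: running sum 68 < 109
add 9: running sum 77 < 109
add 7: running sum 84 < 109
add 7: running sum 91 < 109
add 9: running sum 100 < 109
add 3: running sum 103 < 109
end 13: [11, 9, 10, 7, 9, 5, 9, 8, 9, 7, 7, 9, 3, 8] sum 111, len 14
end 14: [9, 10, 7, 9, 5, 9, 8, 9, 7, 7, 9, 3, 8, 11] sum 111, len 14
Shortest qualifying length: 14.

14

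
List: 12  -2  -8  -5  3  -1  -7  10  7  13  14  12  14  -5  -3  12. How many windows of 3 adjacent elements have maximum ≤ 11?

(12, -2, -8) → max 12
(-2, -8, -5) → max -2  ≤ 11 ✓
(-8, -5, 3) → max 3  ≤ 11 ✓
(-5, 3, -1) → max 3  ≤ 11 ✓
(3, -1, -7) → max 3  ≤ 11 ✓
(-1, -7, 10) → max 10  ≤ 11 ✓
(-7, 10, 7) → max 10  ≤ 11 ✓
(10, 7, 13) → max 13
(7, 13, 14) → max 14
(13, 14, 12) → max 14
(14, 12, 14) → max 14
(12, 14, -5) → max 14
(14, -5, -3) → max 14
(-5, -3, 12) → max 12
6 windows satisfy the condition.

6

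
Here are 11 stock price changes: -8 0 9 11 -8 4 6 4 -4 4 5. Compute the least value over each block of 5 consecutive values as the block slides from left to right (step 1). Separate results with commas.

[-8, 0, 9, 11, -8] → min -8
[0, 9, 11, -8, 4] → min -8
[9, 11, -8, 4, 6] → min -8
[11, -8, 4, 6, 4] → min -8
[-8, 4, 6, 4, -4] → min -8
[4, 6, 4, -4, 4] → min -4
[6, 4, -4, 4, 5] → min -4

-8, -8, -8, -8, -8, -4, -4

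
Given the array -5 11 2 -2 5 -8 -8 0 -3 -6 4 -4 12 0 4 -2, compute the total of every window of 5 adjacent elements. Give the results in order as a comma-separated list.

11, 8, -11, -13, -14, -25, -13, -9, 3, 6, 16, 10

(-5, 11, 2, -2, 5) → sum 11
(11, 2, -2, 5, -8) → sum 8
(2, -2, 5, -8, -8) → sum -11
(-2, 5, -8, -8, 0) → sum -13
(5, -8, -8, 0, -3) → sum -14
(-8, -8, 0, -3, -6) → sum -25
(-8, 0, -3, -6, 4) → sum -13
(0, -3, -6, 4, -4) → sum -9
(-3, -6, 4, -4, 12) → sum 3
(-6, 4, -4, 12, 0) → sum 6
(4, -4, 12, 0, 4) → sum 16
(-4, 12, 0, 4, -2) → sum 10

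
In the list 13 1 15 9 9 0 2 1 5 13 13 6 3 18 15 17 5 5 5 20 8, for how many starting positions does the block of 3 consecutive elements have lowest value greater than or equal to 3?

12

(13, 1, 15) → min 1
(1, 15, 9) → min 1
(15, 9, 9) → min 9  ≥ 3 ✓
(9, 9, 0) → min 0
(9, 0, 2) → min 0
(0, 2, 1) → min 0
(2, 1, 5) → min 1
(1, 5, 13) → min 1
(5, 13, 13) → min 5  ≥ 3 ✓
(13, 13, 6) → min 6  ≥ 3 ✓
(13, 6, 3) → min 3  ≥ 3 ✓
(6, 3, 18) → min 3  ≥ 3 ✓
(3, 18, 15) → min 3  ≥ 3 ✓
(18, 15, 17) → min 15  ≥ 3 ✓
(15, 17, 5) → min 5  ≥ 3 ✓
(17, 5, 5) → min 5  ≥ 3 ✓
(5, 5, 5) → min 5  ≥ 3 ✓
(5, 5, 20) → min 5  ≥ 3 ✓
(5, 20, 8) → min 5  ≥ 3 ✓
12 windows satisfy the condition.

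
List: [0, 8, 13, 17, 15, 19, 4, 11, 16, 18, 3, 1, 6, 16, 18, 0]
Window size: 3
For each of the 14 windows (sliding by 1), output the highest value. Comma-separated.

[0, 8, 13] → max 13
[8, 13, 17] → max 17
[13, 17, 15] → max 17
[17, 15, 19] → max 19
[15, 19, 4] → max 19
[19, 4, 11] → max 19
[4, 11, 16] → max 16
[11, 16, 18] → max 18
[16, 18, 3] → max 18
[18, 3, 1] → max 18
[3, 1, 6] → max 6
[1, 6, 16] → max 16
[6, 16, 18] → max 18
[16, 18, 0] → max 18

13, 17, 17, 19, 19, 19, 16, 18, 18, 18, 6, 16, 18, 18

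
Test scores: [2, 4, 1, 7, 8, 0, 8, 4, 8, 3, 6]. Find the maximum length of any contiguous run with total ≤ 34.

[2] sum 2 len 1
[2, 4] sum 6 len 2
[2, 4, 1] sum 7 len 3
[2, 4, 1, 7] sum 14 len 4
[2, 4, 1, 7, 8] sum 22 len 5
[2, 4, 1, 7, 8, 0] sum 22 len 6
[2, 4, 1, 7, 8, 0, 8] sum 30 len 7
[2, 4, 1, 7, 8, 0, 8, 4] sum 34 len 8
[8, 0, 8, 4, 8] sum 28 len 5
[8, 0, 8, 4, 8, 3] sum 31 len 6
[0, 8, 4, 8, 3, 6] sum 29 len 6
Longest length seen: 8.

8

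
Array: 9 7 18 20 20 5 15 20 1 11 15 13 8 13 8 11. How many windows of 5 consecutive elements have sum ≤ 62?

[9, 7, 18, 20, 20] → sum 74
[7, 18, 20, 20, 5] → sum 70
[18, 20, 20, 5, 15] → sum 78
[20, 20, 5, 15, 20] → sum 80
[20, 5, 15, 20, 1] → sum 61  ≤ 62 ✓
[5, 15, 20, 1, 11] → sum 52  ≤ 62 ✓
[15, 20, 1, 11, 15] → sum 62  ≤ 62 ✓
[20, 1, 11, 15, 13] → sum 60  ≤ 62 ✓
[1, 11, 15, 13, 8] → sum 48  ≤ 62 ✓
[11, 15, 13, 8, 13] → sum 60  ≤ 62 ✓
[15, 13, 8, 13, 8] → sum 57  ≤ 62 ✓
[13, 8, 13, 8, 11] → sum 53  ≤ 62 ✓
8 windows satisfy the condition.

8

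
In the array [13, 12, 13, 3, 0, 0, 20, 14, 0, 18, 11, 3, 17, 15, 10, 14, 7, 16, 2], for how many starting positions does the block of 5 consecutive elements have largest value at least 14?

(13, 12, 13, 3, 0) → max 13
(12, 13, 3, 0, 0) → max 13
(13, 3, 0, 0, 20) → max 20  ≥ 14 ✓
(3, 0, 0, 20, 14) → max 20  ≥ 14 ✓
(0, 0, 20, 14, 0) → max 20  ≥ 14 ✓
(0, 20, 14, 0, 18) → max 20  ≥ 14 ✓
(20, 14, 0, 18, 11) → max 20  ≥ 14 ✓
(14, 0, 18, 11, 3) → max 18  ≥ 14 ✓
(0, 18, 11, 3, 17) → max 18  ≥ 14 ✓
(18, 11, 3, 17, 15) → max 18  ≥ 14 ✓
(11, 3, 17, 15, 10) → max 17  ≥ 14 ✓
(3, 17, 15, 10, 14) → max 17  ≥ 14 ✓
(17, 15, 10, 14, 7) → max 17  ≥ 14 ✓
(15, 10, 14, 7, 16) → max 16  ≥ 14 ✓
(10, 14, 7, 16, 2) → max 16  ≥ 14 ✓
13 windows satisfy the condition.

13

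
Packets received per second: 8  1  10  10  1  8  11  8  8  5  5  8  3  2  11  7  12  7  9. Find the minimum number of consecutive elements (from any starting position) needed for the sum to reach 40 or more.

add 8: running sum 8 < 40
add 1: running sum 9 < 40
add 10: running sum 19 < 40
add 10: running sum 29 < 40
add 1: running sum 30 < 40
add 8: running sum 38 < 40
add 11: shortest ending here [10, 10, 1, 8, 11] sum 40, len 5
add 8: shortest ending here [10, 10, 1, 8, 11, 8] sum 48, len 6
add 8: shortest ending here [10, 1, 8, 11, 8, 8] sum 46, len 6
add 5: shortest ending here [8, 11, 8, 8, 5] sum 40, len 5
add 5: shortest ending here [8, 11, 8, 8, 5, 5] sum 45, len 6
add 8: shortest ending here [11, 8, 8, 5, 5, 8] sum 45, len 6
add 3: shortest ending here [11, 8, 8, 5, 5, 8, 3] sum 48, len 7
add 2: shortest ending here [11, 8, 8, 5, 5, 8, 3, 2] sum 50, len 8
add 11: shortest ending here [8, 5, 5, 8, 3, 2, 11] sum 42, len 7
add 7: shortest ending here [5, 5, 8, 3, 2, 11, 7] sum 41, len 7
add 12: shortest ending here [8, 3, 2, 11, 7, 12] sum 43, len 6
add 7: shortest ending here [3, 2, 11, 7, 12, 7] sum 42, len 6
add 9: shortest ending here [11, 7, 12, 7, 9] sum 46, len 5
Shortest qualifying length: 5.

5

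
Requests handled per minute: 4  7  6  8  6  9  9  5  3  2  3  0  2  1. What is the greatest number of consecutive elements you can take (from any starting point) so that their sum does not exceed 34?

9

add 4: [4] sum 4, len 1
add 7: [4, 7] sum 11, len 2
add 6: [4, 7, 6] sum 17, len 3
add 8: [4, 7, 6, 8] sum 25, len 4
add 6: [4, 7, 6, 8, 6] sum 31, len 5
add 9: [6, 8, 6, 9] sum 29, len 4
add 9: [8, 6, 9, 9] sum 32, len 4
add 5: [6, 9, 9, 5] sum 29, len 4
add 3: [6, 9, 9, 5, 3] sum 32, len 5
add 2: [6, 9, 9, 5, 3, 2] sum 34, len 6
add 3: [9, 9, 5, 3, 2, 3] sum 31, len 6
add 0: [9, 9, 5, 3, 2, 3, 0] sum 31, len 7
add 2: [9, 9, 5, 3, 2, 3, 0, 2] sum 33, len 8
add 1: [9, 9, 5, 3, 2, 3, 0, 2, 1] sum 34, len 9
Longest length seen: 9.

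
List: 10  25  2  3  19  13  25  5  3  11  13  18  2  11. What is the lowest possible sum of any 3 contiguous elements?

19

Window sums for each of the 12 positions:
(10, 25, 2) → sum 37
(25, 2, 3) → sum 30
(2, 3, 19) → sum 24
(3, 19, 13) → sum 35
(19, 13, 25) → sum 57
(13, 25, 5) → sum 43
(25, 5, 3) → sum 33
(5, 3, 11) → sum 19
(3, 11, 13) → sum 27
(11, 13, 18) → sum 42
(13, 18, 2) → sum 33
(18, 2, 11) → sum 31
Lowest of these is 19.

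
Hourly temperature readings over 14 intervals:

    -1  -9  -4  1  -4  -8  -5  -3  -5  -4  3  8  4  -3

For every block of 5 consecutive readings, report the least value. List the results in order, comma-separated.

-9, -9, -8, -8, -8, -8, -5, -5, -5, -4

Sliding a size-5 window across the 14 values:
-1 -9 -4 1 -4 → min -9
-9 -4 1 -4 -8 → min -9
-4 1 -4 -8 -5 → min -8
1 -4 -8 -5 -3 → min -8
-4 -8 -5 -3 -5 → min -8
-8 -5 -3 -5 -4 → min -8
-5 -3 -5 -4 3 → min -5
-3 -5 -4 3 8 → min -5
-5 -4 3 8 4 → min -5
-4 3 8 4 -3 → min -4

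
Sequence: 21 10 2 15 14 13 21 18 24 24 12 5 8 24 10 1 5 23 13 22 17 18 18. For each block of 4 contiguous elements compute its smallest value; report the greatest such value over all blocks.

18

(21, 10, 2, 15) → min 2
(10, 2, 15, 14) → min 2
(2, 15, 14, 13) → min 2
(15, 14, 13, 21) → min 13
(14, 13, 21, 18) → min 13
(13, 21, 18, 24) → min 13
(21, 18, 24, 24) → min 18
(18, 24, 24, 12) → min 12
(24, 24, 12, 5) → min 5
(24, 12, 5, 8) → min 5
(12, 5, 8, 24) → min 5
(5, 8, 24, 10) → min 5
(8, 24, 10, 1) → min 1
(24, 10, 1, 5) → min 1
(10, 1, 5, 23) → min 1
(1, 5, 23, 13) → min 1
(5, 23, 13, 22) → min 5
(23, 13, 22, 17) → min 13
(13, 22, 17, 18) → min 13
(22, 17, 18, 18) → min 17
Greatest of these is 18.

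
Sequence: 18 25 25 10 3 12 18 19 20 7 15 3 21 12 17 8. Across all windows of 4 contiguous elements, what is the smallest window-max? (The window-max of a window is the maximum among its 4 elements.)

Each size-4 window and its max:
[18, 25, 25, 10] → max 25
[25, 25, 10, 3] → max 25
[25, 10, 3, 12] → max 25
[10, 3, 12, 18] → max 18
[3, 12, 18, 19] → max 19
[12, 18, 19, 20] → max 20
[18, 19, 20, 7] → max 20
[19, 20, 7, 15] → max 20
[20, 7, 15, 3] → max 20
[7, 15, 3, 21] → max 21
[15, 3, 21, 12] → max 21
[3, 21, 12, 17] → max 21
[21, 12, 17, 8] → max 21
Smallest of these is 18.

18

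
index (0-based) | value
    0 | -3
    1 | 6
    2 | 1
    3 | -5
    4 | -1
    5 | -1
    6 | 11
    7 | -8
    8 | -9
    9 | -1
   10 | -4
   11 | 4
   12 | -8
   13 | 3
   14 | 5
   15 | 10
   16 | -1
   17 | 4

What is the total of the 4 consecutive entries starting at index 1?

Elements at indices 1..4: 6, 1, -5, -1
sum(6, 1, -5, -1) = 1

1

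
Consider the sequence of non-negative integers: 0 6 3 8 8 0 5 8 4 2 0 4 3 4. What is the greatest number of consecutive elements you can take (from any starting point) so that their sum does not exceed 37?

9

add 0: [0] sum 0, len 1
add 6: [0, 6] sum 6, len 2
add 3: [0, 6, 3] sum 9, len 3
add 8: [0, 6, 3, 8] sum 17, len 4
add 8: [0, 6, 3, 8, 8] sum 25, len 5
add 0: [0, 6, 3, 8, 8, 0] sum 25, len 6
add 5: [0, 6, 3, 8, 8, 0, 5] sum 30, len 7
add 8: [3, 8, 8, 0, 5, 8] sum 32, len 6
add 4: [3, 8, 8, 0, 5, 8, 4] sum 36, len 7
add 2: [8, 8, 0, 5, 8, 4, 2] sum 35, len 7
add 0: [8, 8, 0, 5, 8, 4, 2, 0] sum 35, len 8
add 4: [8, 0, 5, 8, 4, 2, 0, 4] sum 31, len 8
add 3: [8, 0, 5, 8, 4, 2, 0, 4, 3] sum 34, len 9
add 4: [0, 5, 8, 4, 2, 0, 4, 3, 4] sum 30, len 9
Longest length seen: 9.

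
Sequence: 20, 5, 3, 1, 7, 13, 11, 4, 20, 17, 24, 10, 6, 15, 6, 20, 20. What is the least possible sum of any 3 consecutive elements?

Window sums for each of the 15 positions:
(20, 5, 3) → sum 28
(5, 3, 1) → sum 9
(3, 1, 7) → sum 11
(1, 7, 13) → sum 21
(7, 13, 11) → sum 31
(13, 11, 4) → sum 28
(11, 4, 20) → sum 35
(4, 20, 17) → sum 41
(20, 17, 24) → sum 61
(17, 24, 10) → sum 51
(24, 10, 6) → sum 40
(10, 6, 15) → sum 31
(6, 15, 6) → sum 27
(15, 6, 20) → sum 41
(6, 20, 20) → sum 46
Least of these is 9.

9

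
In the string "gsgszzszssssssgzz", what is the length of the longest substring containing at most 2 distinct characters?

11

add g: window [g] (1 distinct), len 1
add s: window [g, s] (2 distinct), len 2
add g: window [g, s, g] (2 distinct), len 3
add s: window [g, s, g, s] (2 distinct), len 4
add z: window [s, z] (2 distinct), len 2
add z: window [s, z, z] (2 distinct), len 3
add s: window [s, z, z, s] (2 distinct), len 4
add z: window [s, z, z, s, z] (2 distinct), len 5
add s: window [s, z, z, s, z, s] (2 distinct), len 6
add s: window [s, z, z, s, z, s, s] (2 distinct), len 7
add s: window [s, z, z, s, z, s, s, s] (2 distinct), len 8
add s: window [s, z, z, s, z, s, s, s, s] (2 distinct), len 9
add s: window [s, z, z, s, z, s, s, s, s, s] (2 distinct), len 10
add s: window [s, z, z, s, z, s, s, s, s, s, s] (2 distinct), len 11
add g: window [s, s, s, s, s, s, g] (2 distinct), len 7
add z: window [g, z] (2 distinct), len 2
add z: window [g, z, z] (2 distinct), len 3
Longest length with ≤2 distinct: 11.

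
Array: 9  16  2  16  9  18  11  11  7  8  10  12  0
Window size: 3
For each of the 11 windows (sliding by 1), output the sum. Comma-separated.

27, 34, 27, 43, 38, 40, 29, 26, 25, 30, 22

9 16 2 → sum 27
16 2 16 → sum 34
2 16 9 → sum 27
16 9 18 → sum 43
9 18 11 → sum 38
18 11 11 → sum 40
11 11 7 → sum 29
11 7 8 → sum 26
7 8 10 → sum 25
8 10 12 → sum 30
10 12 0 → sum 22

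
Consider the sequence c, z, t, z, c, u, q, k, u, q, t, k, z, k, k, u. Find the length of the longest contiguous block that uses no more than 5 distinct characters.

11

add c: window [c] (1 distinct), len 1
add z: window [c, z] (2 distinct), len 2
add t: window [c, z, t] (3 distinct), len 3
add z: window [c, z, t, z] (3 distinct), len 4
add c: window [c, z, t, z, c] (3 distinct), len 5
add u: window [c, z, t, z, c, u] (4 distinct), len 6
add q: window [c, z, t, z, c, u, q] (5 distinct), len 7
add k: window [z, c, u, q, k] (5 distinct), len 5
add u: window [z, c, u, q, k, u] (5 distinct), len 6
add q: window [z, c, u, q, k, u, q] (5 distinct), len 7
add t: window [c, u, q, k, u, q, t] (5 distinct), len 7
add k: window [c, u, q, k, u, q, t, k] (5 distinct), len 8
add z: window [u, q, k, u, q, t, k, z] (5 distinct), len 8
add k: window [u, q, k, u, q, t, k, z, k] (5 distinct), len 9
add k: window [u, q, k, u, q, t, k, z, k, k] (5 distinct), len 10
add u: window [u, q, k, u, q, t, k, z, k, k, u] (5 distinct), len 11
Longest length with ≤5 distinct: 11.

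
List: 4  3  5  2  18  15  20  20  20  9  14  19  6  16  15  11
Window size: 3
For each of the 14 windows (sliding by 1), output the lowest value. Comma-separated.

Sliding a size-3 window across the 16 values:
4 3 5 → min 3
3 5 2 → min 2
5 2 18 → min 2
2 18 15 → min 2
18 15 20 → min 15
15 20 20 → min 15
20 20 20 → min 20
20 20 9 → min 9
20 9 14 → min 9
9 14 19 → min 9
14 19 6 → min 6
19 6 16 → min 6
6 16 15 → min 6
16 15 11 → min 11

3, 2, 2, 2, 15, 15, 20, 9, 9, 9, 6, 6, 6, 11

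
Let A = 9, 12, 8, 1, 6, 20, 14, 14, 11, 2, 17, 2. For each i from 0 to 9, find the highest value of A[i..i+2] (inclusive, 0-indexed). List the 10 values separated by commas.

12, 12, 8, 20, 20, 20, 14, 14, 17, 17

Sliding a size-3 window across the 12 values:
[9, 12, 8] → max 12
[12, 8, 1] → max 12
[8, 1, 6] → max 8
[1, 6, 20] → max 20
[6, 20, 14] → max 20
[20, 14, 14] → max 20
[14, 14, 11] → max 14
[14, 11, 2] → max 14
[11, 2, 17] → max 17
[2, 17, 2] → max 17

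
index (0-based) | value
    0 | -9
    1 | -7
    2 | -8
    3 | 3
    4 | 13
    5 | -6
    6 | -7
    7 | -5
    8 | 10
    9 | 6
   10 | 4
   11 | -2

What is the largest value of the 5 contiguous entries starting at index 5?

10

Elements at indices 5..9: -6, -7, -5, 10, 6
max(-6, -7, -5, 10, 6) = 10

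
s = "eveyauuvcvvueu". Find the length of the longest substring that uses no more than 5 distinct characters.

[e] 1 distinct, len 1
[e, v] 2 distinct, len 2
[e, v, e] 2 distinct, len 3
[e, v, e, y] 3 distinct, len 4
[e, v, e, y, a] 4 distinct, len 5
[e, v, e, y, a, u] 5 distinct, len 6
[e, v, e, y, a, u, u] 5 distinct, len 7
[e, v, e, y, a, u, u, v] 5 distinct, len 8
[y, a, u, u, v, c] 5 distinct, len 6
[y, a, u, u, v, c, v] 5 distinct, len 7
[y, a, u, u, v, c, v, v] 5 distinct, len 8
[y, a, u, u, v, c, v, v, u] 5 distinct, len 9
[a, u, u, v, c, v, v, u, e] 5 distinct, len 9
[a, u, u, v, c, v, v, u, e, u] 5 distinct, len 10
Longest length with ≤5 distinct: 10.

10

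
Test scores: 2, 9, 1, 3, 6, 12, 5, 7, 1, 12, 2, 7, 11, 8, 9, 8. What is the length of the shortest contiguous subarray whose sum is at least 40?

5

Extend right; whenever the sum reaches 40, record the length and shrink from the left:
add 2: running sum 2 < 40
add 9: running sum 11 < 40
add 1: running sum 12 < 40
add 3: running sum 15 < 40
add 6: running sum 21 < 40
add 12: running sum 33 < 40
add 5: running sum 38 < 40
end 7: [9, 1, 3, 6, 12, 5, 7] sum 43, len 7
end 8: [9, 1, 3, 6, 12, 5, 7, 1] sum 44, len 8
end 9: [6, 12, 5, 7, 1, 12] sum 43, len 6
end 10: [6, 12, 5, 7, 1, 12, 2] sum 45, len 7
end 11: [12, 5, 7, 1, 12, 2, 7] sum 46, len 7
end 12: [7, 1, 12, 2, 7, 11] sum 40, len 6
end 13: [12, 2, 7, 11, 8] sum 40, len 5
end 14: [12, 2, 7, 11, 8, 9] sum 49, len 6
end 15: [7, 11, 8, 9, 8] sum 43, len 5
Shortest qualifying length: 5.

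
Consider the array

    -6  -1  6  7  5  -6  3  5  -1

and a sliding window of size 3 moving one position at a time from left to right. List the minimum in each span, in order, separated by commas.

Sliding a size-3 window across the 9 values:
-6 -1 6 → min -6
-1 6 7 → min -1
6 7 5 → min 5
7 5 -6 → min -6
5 -6 3 → min -6
-6 3 5 → min -6
3 5 -1 → min -1

-6, -1, 5, -6, -6, -6, -1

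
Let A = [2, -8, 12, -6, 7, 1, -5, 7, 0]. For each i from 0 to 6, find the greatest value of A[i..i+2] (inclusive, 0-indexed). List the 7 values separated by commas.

12, 12, 12, 7, 7, 7, 7

Sliding a size-3 window across the 9 values:
(2, -8, 12) → max 12
(-8, 12, -6) → max 12
(12, -6, 7) → max 12
(-6, 7, 1) → max 7
(7, 1, -5) → max 7
(1, -5, 7) → max 7
(-5, 7, 0) → max 7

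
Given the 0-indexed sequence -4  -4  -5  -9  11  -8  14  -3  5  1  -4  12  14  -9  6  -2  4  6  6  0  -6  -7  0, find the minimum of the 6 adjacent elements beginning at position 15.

-6

Elements at indices 15..20: -2, 4, 6, 6, 0, -6
min(-2, 4, 6, 6, 0, -6) = -6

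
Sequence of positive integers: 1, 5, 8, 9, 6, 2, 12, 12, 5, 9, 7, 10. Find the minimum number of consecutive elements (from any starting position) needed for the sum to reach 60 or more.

Extend right; whenever the sum reaches 60, record the length and shrink from the left:
add 1: running sum 1 < 60
add 5: running sum 6 < 60
add 8: running sum 14 < 60
add 9: running sum 23 < 60
add 6: running sum 29 < 60
add 2: running sum 31 < 60
add 12: running sum 43 < 60
add 12: running sum 55 < 60
add 5: shortest ending here [1, 5, 8, 9, 6, 2, 12, 12, 5] sum 60, len 9
add 9: shortest ending here [8, 9, 6, 2, 12, 12, 5, 9] sum 63, len 8
add 7: shortest ending here [9, 6, 2, 12, 12, 5, 9, 7] sum 62, len 8
add 10: shortest ending here [6, 2, 12, 12, 5, 9, 7, 10] sum 63, len 8
Shortest qualifying length: 8.

8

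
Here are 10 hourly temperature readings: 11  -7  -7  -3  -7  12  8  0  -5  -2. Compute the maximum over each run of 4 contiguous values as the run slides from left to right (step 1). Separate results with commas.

11, -3, 12, 12, 12, 12, 8

(11, -7, -7, -3) → max 11
(-7, -7, -3, -7) → max -3
(-7, -3, -7, 12) → max 12
(-3, -7, 12, 8) → max 12
(-7, 12, 8, 0) → max 12
(12, 8, 0, -5) → max 12
(8, 0, -5, -2) → max 8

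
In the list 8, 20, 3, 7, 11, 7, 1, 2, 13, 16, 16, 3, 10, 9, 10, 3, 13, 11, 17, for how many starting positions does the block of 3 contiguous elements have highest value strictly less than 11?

8 20 3 → max 20
20 3 7 → max 20
3 7 11 → max 11
7 11 7 → max 11
11 7 1 → max 11
7 1 2 → max 7  < 11 ✓
1 2 13 → max 13
2 13 16 → max 16
13 16 16 → max 16
16 16 3 → max 16
16 3 10 → max 16
3 10 9 → max 10  < 11 ✓
10 9 10 → max 10  < 11 ✓
9 10 3 → max 10  < 11 ✓
10 3 13 → max 13
3 13 11 → max 13
13 11 17 → max 17
4 windows satisfy the condition.

4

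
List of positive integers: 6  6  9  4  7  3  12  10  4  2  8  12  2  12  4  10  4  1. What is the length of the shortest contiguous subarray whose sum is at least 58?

add 6: running sum 6 < 58
add 6: running sum 12 < 58
add 9: running sum 21 < 58
add 4: running sum 25 < 58
add 7: running sum 32 < 58
add 3: running sum 35 < 58
add 12: running sum 47 < 58
add 10: running sum 57 < 58
end 8: [6, 6, 9, 4, 7, 3, 12, 10, 4] sum 61, len 9
end 9: [6, 6, 9, 4, 7, 3, 12, 10, 4, 2] sum 63, len 10
end 10: [9, 4, 7, 3, 12, 10, 4, 2, 8] sum 59, len 9
end 11: [7, 3, 12, 10, 4, 2, 8, 12] sum 58, len 8
end 12: [7, 3, 12, 10, 4, 2, 8, 12, 2] sum 60, len 9
end 13: [12, 10, 4, 2, 8, 12, 2, 12] sum 62, len 8
end 14: [12, 10, 4, 2, 8, 12, 2, 12, 4] sum 66, len 9
end 15: [10, 4, 2, 8, 12, 2, 12, 4, 10] sum 64, len 9
end 16: [4, 2, 8, 12, 2, 12, 4, 10, 4] sum 58, len 9
end 17: [4, 2, 8, 12, 2, 12, 4, 10, 4, 1] sum 59, len 10
Shortest qualifying length: 8.

8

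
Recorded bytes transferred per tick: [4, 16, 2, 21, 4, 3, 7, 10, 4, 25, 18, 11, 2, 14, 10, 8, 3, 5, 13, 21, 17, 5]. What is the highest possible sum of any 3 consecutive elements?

Each size-3 window and its sum:
(4, 16, 2) → sum 22
(16, 2, 21) → sum 39
(2, 21, 4) → sum 27
(21, 4, 3) → sum 28
(4, 3, 7) → sum 14
(3, 7, 10) → sum 20
(7, 10, 4) → sum 21
(10, 4, 25) → sum 39
(4, 25, 18) → sum 47
(25, 18, 11) → sum 54
(18, 11, 2) → sum 31
(11, 2, 14) → sum 27
(2, 14, 10) → sum 26
(14, 10, 8) → sum 32
(10, 8, 3) → sum 21
(8, 3, 5) → sum 16
(3, 5, 13) → sum 21
(5, 13, 21) → sum 39
(13, 21, 17) → sum 51
(21, 17, 5) → sum 43
Highest of these is 54.

54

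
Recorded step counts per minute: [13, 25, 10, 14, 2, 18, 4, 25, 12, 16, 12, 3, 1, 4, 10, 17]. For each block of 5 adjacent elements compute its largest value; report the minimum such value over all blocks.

(13, 25, 10, 14, 2) → max 25
(25, 10, 14, 2, 18) → max 25
(10, 14, 2, 18, 4) → max 18
(14, 2, 18, 4, 25) → max 25
(2, 18, 4, 25, 12) → max 25
(18, 4, 25, 12, 16) → max 25
(4, 25, 12, 16, 12) → max 25
(25, 12, 16, 12, 3) → max 25
(12, 16, 12, 3, 1) → max 16
(16, 12, 3, 1, 4) → max 16
(12, 3, 1, 4, 10) → max 12
(3, 1, 4, 10, 17) → max 17
Minimum of these is 12.

12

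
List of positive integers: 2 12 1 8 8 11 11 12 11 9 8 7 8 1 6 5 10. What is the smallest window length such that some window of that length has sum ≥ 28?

add 2: running sum 2 < 28
add 12: running sum 14 < 28
add 1: running sum 15 < 28
add 8: running sum 23 < 28
end 4: [12, 1, 8, 8] sum 29, len 4
end 5: [1, 8, 8, 11] sum 28, len 4
end 6: [8, 11, 11] sum 30, len 3
end 7: [11, 11, 12] sum 34, len 3
end 8: [11, 12, 11] sum 34, len 3
end 9: [12, 11, 9] sum 32, len 3
end 10: [11, 9, 8] sum 28, len 3
end 11: [11, 9, 8, 7] sum 35, len 4
end 12: [9, 8, 7, 8] sum 32, len 4
end 13: [9, 8, 7, 8, 1] sum 33, len 5
end 14: [8, 7, 8, 1, 6] sum 30, len 5
end 15: [8, 7, 8, 1, 6, 5] sum 35, len 6
end 16: [8, 1, 6, 5, 10] sum 30, len 5
Shortest qualifying length: 3.

3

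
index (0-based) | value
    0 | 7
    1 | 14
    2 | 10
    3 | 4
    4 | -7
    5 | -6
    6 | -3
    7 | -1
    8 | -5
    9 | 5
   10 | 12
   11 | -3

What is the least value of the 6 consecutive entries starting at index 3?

-7

Elements at indices 3..8: 4, -7, -6, -3, -1, -5
min(4, -7, -6, -3, -1, -5) = -7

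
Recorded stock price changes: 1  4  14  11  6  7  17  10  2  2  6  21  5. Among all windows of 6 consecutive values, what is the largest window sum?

1 4 14 11 6 7 → sum 43
4 14 11 6 7 17 → sum 59
14 11 6 7 17 10 → sum 65
11 6 7 17 10 2 → sum 53
6 7 17 10 2 2 → sum 44
7 17 10 2 2 6 → sum 44
17 10 2 2 6 21 → sum 58
10 2 2 6 21 5 → sum 46
Largest of these is 65.

65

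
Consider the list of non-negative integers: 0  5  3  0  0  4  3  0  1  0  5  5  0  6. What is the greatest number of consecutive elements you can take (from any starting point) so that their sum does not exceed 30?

→ 0: sum 0, len 1
→ 5: sum 5, len 2
→ 3: sum 8, len 3
→ 0: sum 8, len 4
→ 0: sum 8, len 5
→ 4: sum 12, len 6
→ 3: sum 15, len 7
→ 0: sum 15, len 8
→ 1: sum 16, len 9
→ 0: sum 16, len 10
→ 5: sum 21, len 11
→ 5: sum 26, len 12
→ 0: sum 26, len 13
→ 6 (dropped 0, 5): sum 27, len 12
Longest length seen: 13.

13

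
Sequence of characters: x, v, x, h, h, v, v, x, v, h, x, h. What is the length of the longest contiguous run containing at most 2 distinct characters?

[x] 1 distinct, len 1
[x, v] 2 distinct, len 2
[x, v, x] 2 distinct, len 3
[x, h] 2 distinct, len 2
[x, h, h] 2 distinct, len 3
[h, h, v] 2 distinct, len 3
[h, h, v, v] 2 distinct, len 4
[v, v, x] 2 distinct, len 3
[v, v, x, v] 2 distinct, len 4
[v, h] 2 distinct, len 2
[h, x] 2 distinct, len 2
[h, x, h] 2 distinct, len 3
Longest length with ≤2 distinct: 4.

4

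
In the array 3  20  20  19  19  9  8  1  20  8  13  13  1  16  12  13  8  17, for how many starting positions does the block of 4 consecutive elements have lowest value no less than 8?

[3, 20, 20, 19] → min 3
[20, 20, 19, 19] → min 19  ≥ 8 ✓
[20, 19, 19, 9] → min 9  ≥ 8 ✓
[19, 19, 9, 8] → min 8  ≥ 8 ✓
[19, 9, 8, 1] → min 1
[9, 8, 1, 20] → min 1
[8, 1, 20, 8] → min 1
[1, 20, 8, 13] → min 1
[20, 8, 13, 13] → min 8  ≥ 8 ✓
[8, 13, 13, 1] → min 1
[13, 13, 1, 16] → min 1
[13, 1, 16, 12] → min 1
[1, 16, 12, 13] → min 1
[16, 12, 13, 8] → min 8  ≥ 8 ✓
[12, 13, 8, 17] → min 8  ≥ 8 ✓
6 windows satisfy the condition.

6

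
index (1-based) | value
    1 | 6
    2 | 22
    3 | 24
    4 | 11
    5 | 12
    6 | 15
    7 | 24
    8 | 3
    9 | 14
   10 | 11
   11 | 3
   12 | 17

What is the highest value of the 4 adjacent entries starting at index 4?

24

Elements at indices 4..7: 11, 12, 15, 24
max(11, 12, 15, 24) = 24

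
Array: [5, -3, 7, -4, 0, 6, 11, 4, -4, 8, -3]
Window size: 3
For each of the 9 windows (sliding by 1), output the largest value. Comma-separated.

5 -3 7 → max 7
-3 7 -4 → max 7
7 -4 0 → max 7
-4 0 6 → max 6
0 6 11 → max 11
6 11 4 → max 11
11 4 -4 → max 11
4 -4 8 → max 8
-4 8 -3 → max 8

7, 7, 7, 6, 11, 11, 11, 8, 8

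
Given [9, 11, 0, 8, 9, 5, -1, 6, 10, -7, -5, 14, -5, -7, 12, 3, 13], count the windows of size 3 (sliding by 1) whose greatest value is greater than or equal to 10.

11

9 11 0 → max 11  ≥ 10 ✓
11 0 8 → max 11  ≥ 10 ✓
0 8 9 → max 9
8 9 5 → max 9
9 5 -1 → max 9
5 -1 6 → max 6
-1 6 10 → max 10  ≥ 10 ✓
6 10 -7 → max 10  ≥ 10 ✓
10 -7 -5 → max 10  ≥ 10 ✓
-7 -5 14 → max 14  ≥ 10 ✓
-5 14 -5 → max 14  ≥ 10 ✓
14 -5 -7 → max 14  ≥ 10 ✓
-5 -7 12 → max 12  ≥ 10 ✓
-7 12 3 → max 12  ≥ 10 ✓
12 3 13 → max 13  ≥ 10 ✓
11 windows satisfy the condition.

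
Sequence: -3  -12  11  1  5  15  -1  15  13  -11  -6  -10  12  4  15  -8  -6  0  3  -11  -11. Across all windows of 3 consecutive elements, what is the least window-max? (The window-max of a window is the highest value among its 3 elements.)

(-3, -12, 11) → max 11
(-12, 11, 1) → max 11
(11, 1, 5) → max 11
(1, 5, 15) → max 15
(5, 15, -1) → max 15
(15, -1, 15) → max 15
(-1, 15, 13) → max 15
(15, 13, -11) → max 15
(13, -11, -6) → max 13
(-11, -6, -10) → max -6
(-6, -10, 12) → max 12
(-10, 12, 4) → max 12
(12, 4, 15) → max 15
(4, 15, -8) → max 15
(15, -8, -6) → max 15
(-8, -6, 0) → max 0
(-6, 0, 3) → max 3
(0, 3, -11) → max 3
(3, -11, -11) → max 3
Least of these is -6.

-6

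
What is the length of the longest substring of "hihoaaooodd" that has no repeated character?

4

[h] len 1
[h, i] len 2
[i, h] len 2
[i, h, o] len 3
[i, h, o, a] len 4
[a] len 1
[a, o] len 2
[o] len 1
[o] len 1
[o, d] len 2
[d] len 1
Longest all-distinct length: 4.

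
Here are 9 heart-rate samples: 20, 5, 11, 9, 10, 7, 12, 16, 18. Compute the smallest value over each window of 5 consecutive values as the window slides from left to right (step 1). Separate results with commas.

5, 5, 7, 7, 7

(20, 5, 11, 9, 10) → min 5
(5, 11, 9, 10, 7) → min 5
(11, 9, 10, 7, 12) → min 7
(9, 10, 7, 12, 16) → min 7
(10, 7, 12, 16, 18) → min 7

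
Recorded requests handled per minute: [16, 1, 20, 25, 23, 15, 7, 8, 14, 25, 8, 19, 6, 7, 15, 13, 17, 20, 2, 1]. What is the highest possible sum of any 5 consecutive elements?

90

(16, 1, 20, 25, 23) → sum 85
(1, 20, 25, 23, 15) → sum 84
(20, 25, 23, 15, 7) → sum 90
(25, 23, 15, 7, 8) → sum 78
(23, 15, 7, 8, 14) → sum 67
(15, 7, 8, 14, 25) → sum 69
(7, 8, 14, 25, 8) → sum 62
(8, 14, 25, 8, 19) → sum 74
(14, 25, 8, 19, 6) → sum 72
(25, 8, 19, 6, 7) → sum 65
(8, 19, 6, 7, 15) → sum 55
(19, 6, 7, 15, 13) → sum 60
(6, 7, 15, 13, 17) → sum 58
(7, 15, 13, 17, 20) → sum 72
(15, 13, 17, 20, 2) → sum 67
(13, 17, 20, 2, 1) → sum 53
Highest of these is 90.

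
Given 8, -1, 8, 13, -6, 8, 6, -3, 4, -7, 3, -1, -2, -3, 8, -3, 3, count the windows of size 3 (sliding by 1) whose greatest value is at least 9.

3

[8, -1, 8] → max 8
[-1, 8, 13] → max 13  ≥ 9 ✓
[8, 13, -6] → max 13  ≥ 9 ✓
[13, -6, 8] → max 13  ≥ 9 ✓
[-6, 8, 6] → max 8
[8, 6, -3] → max 8
[6, -3, 4] → max 6
[-3, 4, -7] → max 4
[4, -7, 3] → max 4
[-7, 3, -1] → max 3
[3, -1, -2] → max 3
[-1, -2, -3] → max -1
[-2, -3, 8] → max 8
[-3, 8, -3] → max 8
[8, -3, 3] → max 8
3 windows satisfy the condition.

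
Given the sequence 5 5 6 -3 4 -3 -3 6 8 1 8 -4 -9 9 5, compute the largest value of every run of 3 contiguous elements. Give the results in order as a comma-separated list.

5 5 6 → max 6
5 6 -3 → max 6
6 -3 4 → max 6
-3 4 -3 → max 4
4 -3 -3 → max 4
-3 -3 6 → max 6
-3 6 8 → max 8
6 8 1 → max 8
8 1 8 → max 8
1 8 -4 → max 8
8 -4 -9 → max 8
-4 -9 9 → max 9
-9 9 5 → max 9

6, 6, 6, 4, 4, 6, 8, 8, 8, 8, 8, 9, 9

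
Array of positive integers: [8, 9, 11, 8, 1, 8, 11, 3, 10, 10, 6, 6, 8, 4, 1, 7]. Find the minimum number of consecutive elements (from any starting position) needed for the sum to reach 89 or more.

add 8: running sum 8 < 89
add 9: running sum 17 < 89
add 11: running sum 28 < 89
add 8: running sum 36 < 89
add 1: running sum 37 < 89
add 8: running sum 45 < 89
add 11: running sum 56 < 89
add 3: running sum 59 < 89
add 10: running sum 69 < 89
add 10: running sum 79 < 89
add 6: running sum 85 < 89
end 11: [8, 9, 11, 8, 1, 8, 11, 3, 10, 10, 6, 6] sum 91, len 12
end 12: [9, 11, 8, 1, 8, 11, 3, 10, 10, 6, 6, 8] sum 91, len 12
end 13: [9, 11, 8, 1, 8, 11, 3, 10, 10, 6, 6, 8, 4] sum 95, len 13
end 14: [9, 11, 8, 1, 8, 11, 3, 10, 10, 6, 6, 8, 4, 1] sum 96, len 14
end 15: [11, 8, 1, 8, 11, 3, 10, 10, 6, 6, 8, 4, 1, 7] sum 94, len 14
Shortest qualifying length: 12.

12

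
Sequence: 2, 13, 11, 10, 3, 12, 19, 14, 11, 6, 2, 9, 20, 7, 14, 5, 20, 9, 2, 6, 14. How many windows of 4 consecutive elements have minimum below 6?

2 13 11 10 → min 2  < 6 ✓
13 11 10 3 → min 3  < 6 ✓
11 10 3 12 → min 3  < 6 ✓
10 3 12 19 → min 3  < 6 ✓
3 12 19 14 → min 3  < 6 ✓
12 19 14 11 → min 11
19 14 11 6 → min 6
14 11 6 2 → min 2  < 6 ✓
11 6 2 9 → min 2  < 6 ✓
6 2 9 20 → min 2  < 6 ✓
2 9 20 7 → min 2  < 6 ✓
9 20 7 14 → min 7
20 7 14 5 → min 5  < 6 ✓
7 14 5 20 → min 5  < 6 ✓
14 5 20 9 → min 5  < 6 ✓
5 20 9 2 → min 2  < 6 ✓
20 9 2 6 → min 2  < 6 ✓
9 2 6 14 → min 2  < 6 ✓
15 windows satisfy the condition.

15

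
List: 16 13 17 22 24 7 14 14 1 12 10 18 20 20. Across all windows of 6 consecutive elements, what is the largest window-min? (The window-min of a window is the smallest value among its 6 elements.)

[16, 13, 17, 22, 24, 7] → min 7
[13, 17, 22, 24, 7, 14] → min 7
[17, 22, 24, 7, 14, 14] → min 7
[22, 24, 7, 14, 14, 1] → min 1
[24, 7, 14, 14, 1, 12] → min 1
[7, 14, 14, 1, 12, 10] → min 1
[14, 14, 1, 12, 10, 18] → min 1
[14, 1, 12, 10, 18, 20] → min 1
[1, 12, 10, 18, 20, 20] → min 1
Largest of these is 7.

7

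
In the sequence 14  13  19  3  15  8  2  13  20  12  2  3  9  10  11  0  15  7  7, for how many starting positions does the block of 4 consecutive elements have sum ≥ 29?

14 13 19 3 → sum 49  ≥ 29 ✓
13 19 3 15 → sum 50  ≥ 29 ✓
19 3 15 8 → sum 45  ≥ 29 ✓
3 15 8 2 → sum 28
15 8 2 13 → sum 38  ≥ 29 ✓
8 2 13 20 → sum 43  ≥ 29 ✓
2 13 20 12 → sum 47  ≥ 29 ✓
13 20 12 2 → sum 47  ≥ 29 ✓
20 12 2 3 → sum 37  ≥ 29 ✓
12 2 3 9 → sum 26
2 3 9 10 → sum 24
3 9 10 11 → sum 33  ≥ 29 ✓
9 10 11 0 → sum 30  ≥ 29 ✓
10 11 0 15 → sum 36  ≥ 29 ✓
11 0 15 7 → sum 33  ≥ 29 ✓
0 15 7 7 → sum 29  ≥ 29 ✓
13 windows satisfy the condition.

13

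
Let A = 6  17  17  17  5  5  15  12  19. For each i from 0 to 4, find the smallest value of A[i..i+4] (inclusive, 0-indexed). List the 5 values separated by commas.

(6, 17, 17, 17, 5) → min 5
(17, 17, 17, 5, 5) → min 5
(17, 17, 5, 5, 15) → min 5
(17, 5, 5, 15, 12) → min 5
(5, 5, 15, 12, 19) → min 5

5, 5, 5, 5, 5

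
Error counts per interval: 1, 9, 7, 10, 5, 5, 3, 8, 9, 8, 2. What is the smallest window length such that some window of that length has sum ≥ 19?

add 1: running sum 1 < 19
add 9: running sum 10 < 19
add 7: running sum 17 < 19
end 3: [9, 7, 10] sum 26, len 3
end 4: [7, 10, 5] sum 22, len 3
end 5: [10, 5, 5] sum 20, len 3
end 6: [10, 5, 5, 3] sum 23, len 4
end 7: [5, 5, 3, 8] sum 21, len 4
end 8: [3, 8, 9] sum 20, len 3
end 9: [8, 9, 8] sum 25, len 3
end 10: [9, 8, 2] sum 19, len 3
Shortest qualifying length: 3.

3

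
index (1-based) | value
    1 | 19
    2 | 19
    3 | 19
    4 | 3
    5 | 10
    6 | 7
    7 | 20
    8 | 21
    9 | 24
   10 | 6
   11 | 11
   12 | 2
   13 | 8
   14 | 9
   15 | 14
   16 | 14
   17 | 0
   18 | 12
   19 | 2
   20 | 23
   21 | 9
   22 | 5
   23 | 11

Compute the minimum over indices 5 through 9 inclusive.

Elements at indices 5..9: 10, 7, 20, 21, 24
min(10, 7, 20, 21, 24) = 7

7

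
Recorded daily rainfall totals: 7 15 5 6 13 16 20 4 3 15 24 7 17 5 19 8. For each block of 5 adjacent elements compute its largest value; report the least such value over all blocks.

(7, 15, 5, 6, 13) → max 15
(15, 5, 6, 13, 16) → max 16
(5, 6, 13, 16, 20) → max 20
(6, 13, 16, 20, 4) → max 20
(13, 16, 20, 4, 3) → max 20
(16, 20, 4, 3, 15) → max 20
(20, 4, 3, 15, 24) → max 24
(4, 3, 15, 24, 7) → max 24
(3, 15, 24, 7, 17) → max 24
(15, 24, 7, 17, 5) → max 24
(24, 7, 17, 5, 19) → max 24
(7, 17, 5, 19, 8) → max 19
Least of these is 15.

15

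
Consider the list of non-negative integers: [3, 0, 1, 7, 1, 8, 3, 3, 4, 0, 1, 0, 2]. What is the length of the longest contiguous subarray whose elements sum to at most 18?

Extend to the right; shrink from the left whenever the sum exceeds 18:
[3] sum 3 len 1
[3, 0] sum 3 len 2
[3, 0, 1] sum 4 len 3
[3, 0, 1, 7] sum 11 len 4
[3, 0, 1, 7, 1] sum 12 len 5
[0, 1, 7, 1, 8] sum 17 len 5
[1, 8, 3] sum 12 len 3
[1, 8, 3, 3] sum 15 len 4
[8, 3, 3, 4] sum 18 len 4
[8, 3, 3, 4, 0] sum 18 len 5
[3, 3, 4, 0, 1] sum 11 len 5
[3, 3, 4, 0, 1, 0] sum 11 len 6
[3, 3, 4, 0, 1, 0, 2] sum 13 len 7
Longest length seen: 7.

7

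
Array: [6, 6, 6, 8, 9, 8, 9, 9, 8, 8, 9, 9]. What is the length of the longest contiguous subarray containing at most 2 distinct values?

9

[6] 1 distinct, len 1
[6, 6] 1 distinct, len 2
[6, 6, 6] 1 distinct, len 3
[6, 6, 6, 8] 2 distinct, len 4
[8, 9] 2 distinct, len 2
[8, 9, 8] 2 distinct, len 3
[8, 9, 8, 9] 2 distinct, len 4
[8, 9, 8, 9, 9] 2 distinct, len 5
[8, 9, 8, 9, 9, 8] 2 distinct, len 6
[8, 9, 8, 9, 9, 8, 8] 2 distinct, len 7
[8, 9, 8, 9, 9, 8, 8, 9] 2 distinct, len 8
[8, 9, 8, 9, 9, 8, 8, 9, 9] 2 distinct, len 9
Longest length with ≤2 distinct: 9.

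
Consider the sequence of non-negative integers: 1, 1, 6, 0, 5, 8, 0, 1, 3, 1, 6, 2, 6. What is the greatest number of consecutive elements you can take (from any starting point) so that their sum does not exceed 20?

7

Extend to the right; shrink from the left whenever the sum exceeds 20:
[1] sum 1 len 1
[1, 1] sum 2 len 2
[1, 1, 6] sum 8 len 3
[1, 1, 6, 0] sum 8 len 4
[1, 1, 6, 0, 5] sum 13 len 5
[1, 6, 0, 5, 8] sum 20 len 5
[1, 6, 0, 5, 8, 0] sum 20 len 6
[6, 0, 5, 8, 0, 1] sum 20 len 6
[0, 5, 8, 0, 1, 3] sum 17 len 6
[0, 5, 8, 0, 1, 3, 1] sum 18 len 7
[8, 0, 1, 3, 1, 6] sum 19 len 6
[0, 1, 3, 1, 6, 2] sum 13 len 6
[0, 1, 3, 1, 6, 2, 6] sum 19 len 7
Longest length seen: 7.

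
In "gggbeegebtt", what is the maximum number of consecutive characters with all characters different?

add g: [g] len 1
add g (repeat g, move left end past it): [g] len 1
add g (repeat g, move left end past it): [g] len 1
add b: [g, b] len 2
add e: [g, b, e] len 3
add e (repeat e, move left end past it): [e] len 1
add g: [e, g] len 2
add e (repeat e, move left end past it): [g, e] len 2
add b: [g, e, b] len 3
add t: [g, e, b, t] len 4
add t (repeat t, move left end past it): [t] len 1
Longest all-distinct length: 4.

4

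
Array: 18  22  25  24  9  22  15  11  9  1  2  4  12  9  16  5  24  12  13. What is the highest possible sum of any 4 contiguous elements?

(18, 22, 25, 24) → sum 89
(22, 25, 24, 9) → sum 80
(25, 24, 9, 22) → sum 80
(24, 9, 22, 15) → sum 70
(9, 22, 15, 11) → sum 57
(22, 15, 11, 9) → sum 57
(15, 11, 9, 1) → sum 36
(11, 9, 1, 2) → sum 23
(9, 1, 2, 4) → sum 16
(1, 2, 4, 12) → sum 19
(2, 4, 12, 9) → sum 27
(4, 12, 9, 16) → sum 41
(12, 9, 16, 5) → sum 42
(9, 16, 5, 24) → sum 54
(16, 5, 24, 12) → sum 57
(5, 24, 12, 13) → sum 54
Highest of these is 89.

89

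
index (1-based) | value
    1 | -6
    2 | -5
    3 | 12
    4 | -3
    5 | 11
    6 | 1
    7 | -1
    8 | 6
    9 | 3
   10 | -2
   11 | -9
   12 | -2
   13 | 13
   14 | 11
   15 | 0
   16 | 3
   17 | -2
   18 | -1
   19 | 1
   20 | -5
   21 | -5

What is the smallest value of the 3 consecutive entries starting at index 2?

-5

Elements at indices 2..4: -5, 12, -3
min(-5, 12, -3) = -5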